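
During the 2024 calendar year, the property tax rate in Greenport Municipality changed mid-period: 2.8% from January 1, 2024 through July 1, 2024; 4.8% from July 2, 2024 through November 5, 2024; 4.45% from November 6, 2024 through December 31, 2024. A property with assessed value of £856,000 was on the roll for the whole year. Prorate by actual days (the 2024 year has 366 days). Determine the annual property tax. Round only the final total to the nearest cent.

January 1 – July 1, 2024: 183 days at 2.8% → £856,000 × 2.8% × 183/366 = £11,984.0000
July 2 – November 5, 2024: 127 days at 4.8% → £856,000 × 4.8% × 127/366 = £14,257.3115
November 6 – December 31, 2024: 56 days at 4.45% → £856,000 × 4.45% × 56/366 = £5,828.2842
Total = £32,069.5956

£32,069.60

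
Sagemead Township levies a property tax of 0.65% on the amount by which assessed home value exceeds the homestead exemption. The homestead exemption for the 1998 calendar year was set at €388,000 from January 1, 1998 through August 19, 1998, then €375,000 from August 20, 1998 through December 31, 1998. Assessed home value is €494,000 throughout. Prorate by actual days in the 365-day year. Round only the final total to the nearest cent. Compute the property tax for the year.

January 1 – August 19, 1998: 231 days, exemption €388,000 → (€494,000 − €388,000) × 0.65% × 231/365 = €436.0521
August 20 – December 31, 1998: 134 days, exemption €375,000 → (€494,000 − €375,000) × 0.65% × 134/365 = €283.9699
Total = €720.0219

€720.02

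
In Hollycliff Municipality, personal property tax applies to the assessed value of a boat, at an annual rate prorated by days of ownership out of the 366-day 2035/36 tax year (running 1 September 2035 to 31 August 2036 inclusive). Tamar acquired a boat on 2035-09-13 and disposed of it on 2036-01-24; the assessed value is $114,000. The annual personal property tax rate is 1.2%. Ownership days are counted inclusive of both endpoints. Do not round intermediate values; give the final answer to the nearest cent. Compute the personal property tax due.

Days held (2035-09-13 to 2036-01-24): 134 out of 366
Tax = $114,000 × 1.2% × 134/366 = $500.8525

$500.85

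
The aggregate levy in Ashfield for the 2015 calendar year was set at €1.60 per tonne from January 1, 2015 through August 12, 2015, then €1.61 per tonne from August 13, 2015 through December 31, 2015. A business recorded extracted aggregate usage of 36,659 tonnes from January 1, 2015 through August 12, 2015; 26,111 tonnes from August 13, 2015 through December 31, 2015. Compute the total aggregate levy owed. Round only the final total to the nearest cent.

January 1 – August 12, 2015: 36,659 tonnes at €1.60/tonne → €58,654.40
August 13 – December 31, 2015: 26,111 tonnes at €1.61/tonne → €42,038.71

€100,693.11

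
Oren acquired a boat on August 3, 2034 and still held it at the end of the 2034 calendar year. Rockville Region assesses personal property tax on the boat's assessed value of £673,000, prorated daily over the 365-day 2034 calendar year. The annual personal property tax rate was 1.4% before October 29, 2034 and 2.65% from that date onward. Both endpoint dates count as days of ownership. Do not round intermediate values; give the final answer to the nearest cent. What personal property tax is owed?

August 3 – October 28, 2034: 87 days at 1.4% → £673,000 × 1.4% × 87/365 = £2,245.7918
October 29 – December 31, 2034: 64 days at 2.65% → £673,000 × 2.65% × 64/365 = £3,127.1452
Total = £5,372.9370

£5,372.94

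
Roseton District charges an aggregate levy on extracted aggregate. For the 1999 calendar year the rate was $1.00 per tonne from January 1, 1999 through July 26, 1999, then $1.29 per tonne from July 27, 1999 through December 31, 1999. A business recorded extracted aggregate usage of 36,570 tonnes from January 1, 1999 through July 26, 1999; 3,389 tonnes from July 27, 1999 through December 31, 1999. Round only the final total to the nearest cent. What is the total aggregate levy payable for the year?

$40941.81

January 1 – July 26, 1999: 36,570 tonnes at $1.00/tonne → $36570.00
July 27 – December 31, 1999: 3,389 tonnes at $1.29/tonne → $4371.81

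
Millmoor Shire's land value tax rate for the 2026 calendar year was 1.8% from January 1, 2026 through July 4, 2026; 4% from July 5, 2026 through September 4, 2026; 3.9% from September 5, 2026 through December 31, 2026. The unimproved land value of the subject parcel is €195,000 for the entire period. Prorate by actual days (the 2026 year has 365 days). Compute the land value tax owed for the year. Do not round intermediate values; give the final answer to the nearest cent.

January 1 – July 4, 2026: 185 days at 1.8% → €195,000 × 1.8% × 185/365 = €1,779.0411
July 5 – September 4, 2026: 62 days at 4% → €195,000 × 4% × 62/365 = €1,324.9315
September 5 – December 31, 2026: 118 days at 3.9% → €195,000 × 3.9% × 118/365 = €2,458.6027
Total = €5,562.5753

€5,562.58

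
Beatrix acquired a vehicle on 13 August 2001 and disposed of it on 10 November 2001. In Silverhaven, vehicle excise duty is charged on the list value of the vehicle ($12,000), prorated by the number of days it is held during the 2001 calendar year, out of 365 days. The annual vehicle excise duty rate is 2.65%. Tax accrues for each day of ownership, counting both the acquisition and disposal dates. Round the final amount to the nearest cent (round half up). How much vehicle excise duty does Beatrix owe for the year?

Days held (13 August – 10 November 2001): 90 out of 365
Tax = $12,000 × 2.65% × 90/365 = $78.4110

$78.41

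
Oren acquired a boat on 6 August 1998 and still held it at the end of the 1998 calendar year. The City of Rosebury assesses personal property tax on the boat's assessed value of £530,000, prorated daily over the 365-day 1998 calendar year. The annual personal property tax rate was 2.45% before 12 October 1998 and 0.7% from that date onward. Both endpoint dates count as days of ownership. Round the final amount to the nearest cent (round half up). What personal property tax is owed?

6 August – 11 October 1998: 67 days at 2.45% → £530,000 × 2.45% × 67/365 = £2,383.5479
12 October – 31 December 1998: 81 days at 0.7% → £530,000 × 0.7% × 81/365 = £823.3151
Total = £3,206.8630

£3,206.86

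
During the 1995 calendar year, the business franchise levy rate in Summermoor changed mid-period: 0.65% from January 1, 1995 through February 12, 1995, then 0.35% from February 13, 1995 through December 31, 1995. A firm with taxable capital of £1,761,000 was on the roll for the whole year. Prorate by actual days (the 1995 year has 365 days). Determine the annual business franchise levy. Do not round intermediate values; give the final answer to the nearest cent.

£6,785.88

January 1 – February 12, 1995: 43 days at 0.65% → £1,761,000 × 0.65% × 43/365 = £1,348.4918
February 13 – December 31, 1995: 322 days at 0.35% → £1,761,000 × 0.35% × 322/365 = £5,437.3890
Total = £6,785.8808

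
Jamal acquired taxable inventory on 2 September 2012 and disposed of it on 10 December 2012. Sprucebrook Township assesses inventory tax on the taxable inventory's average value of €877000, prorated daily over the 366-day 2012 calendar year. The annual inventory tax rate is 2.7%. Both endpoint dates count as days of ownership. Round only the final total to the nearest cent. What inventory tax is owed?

Days held (2 September – 10 December 2012): 100 out of 366
Tax = €877000 × 2.7% × 100/366 = €6469.6721

€6469.67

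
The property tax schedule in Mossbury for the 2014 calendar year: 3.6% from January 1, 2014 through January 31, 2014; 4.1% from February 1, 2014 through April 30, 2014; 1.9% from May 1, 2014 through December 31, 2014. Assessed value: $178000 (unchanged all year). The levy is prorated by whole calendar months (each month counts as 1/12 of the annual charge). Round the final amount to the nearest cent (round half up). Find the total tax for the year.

$4613.17

January 1 – January 31, 2014: 1 month at 3.6% → $178000 × 3.6% × 1/12 = $534.0000
February 1 – April 30, 2014: 3 months at 4.1% → $178000 × 4.1% × 3/12 = $1824.5000
May 1 – December 31, 2014: 8 months at 1.9% → $178000 × 1.9% × 8/12 = $2254.6667
Total = $4613.1667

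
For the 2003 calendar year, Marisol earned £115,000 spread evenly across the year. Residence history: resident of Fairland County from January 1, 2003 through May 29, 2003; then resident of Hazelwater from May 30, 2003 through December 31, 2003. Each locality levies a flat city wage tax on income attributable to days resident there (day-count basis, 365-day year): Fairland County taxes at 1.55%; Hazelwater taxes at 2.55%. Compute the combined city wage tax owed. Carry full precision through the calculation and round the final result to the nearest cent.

Fairland County, January 1 – May 29, 2003: 149 days → £115,000 × 1.55% × 149/365 = £727.6507
Hazelwater, May 30 – December 31, 2003: 216 days → £115,000 × 2.55% × 216/365 = £1,735.3973
Total = £2,463.0479

£2,463.05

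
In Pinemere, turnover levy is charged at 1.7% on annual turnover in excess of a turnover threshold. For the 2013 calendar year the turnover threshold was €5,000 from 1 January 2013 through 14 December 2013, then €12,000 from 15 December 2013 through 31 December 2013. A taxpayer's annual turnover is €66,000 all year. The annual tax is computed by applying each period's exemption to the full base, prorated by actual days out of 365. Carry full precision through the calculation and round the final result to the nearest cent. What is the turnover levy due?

€1,031.46

1 January – 14 December 2013: 348 days, exemption €5,000 → (€66,000 − €5,000) × 1.7% × 348/365 = €988.7014
15 December – 31 December 2013: 17 days, exemption €12,000 → (€66,000 − €12,000) × 1.7% × 17/365 = €42.7562
Total = €1,031.4575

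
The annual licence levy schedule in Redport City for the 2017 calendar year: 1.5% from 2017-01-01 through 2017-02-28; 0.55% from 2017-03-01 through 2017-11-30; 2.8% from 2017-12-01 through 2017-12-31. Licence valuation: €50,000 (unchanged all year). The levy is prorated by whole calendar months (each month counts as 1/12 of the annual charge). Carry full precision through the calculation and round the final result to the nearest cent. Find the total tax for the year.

2017-01-01 to 2017-02-28: 2 months at 1.5% → €50,000 × 1.5% × 2/12 = €125.0000
2017-03-01 to 2017-11-30: 9 months at 0.55% → €50,000 × 0.55% × 9/12 = €206.2500
2017-12-01 to 2017-12-31: 1 month at 2.8% → €50,000 × 2.8% × 1/12 = €116.6667
Total = €447.9167

€447.92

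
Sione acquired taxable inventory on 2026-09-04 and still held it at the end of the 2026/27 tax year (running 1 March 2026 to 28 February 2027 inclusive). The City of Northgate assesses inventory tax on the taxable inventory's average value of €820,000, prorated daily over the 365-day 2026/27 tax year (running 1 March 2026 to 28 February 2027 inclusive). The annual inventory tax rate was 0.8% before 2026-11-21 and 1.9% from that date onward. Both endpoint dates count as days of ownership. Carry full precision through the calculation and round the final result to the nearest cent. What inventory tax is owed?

€5,670.36

2026-09-04 to 2026-11-20: 78 days at 0.8% → €820,000 × 0.8% × 78/365 = €1,401.8630
2026-11-21 to 2027-02-28: 100 days at 1.9% → €820,000 × 1.9% × 100/365 = €4,268.4932
Total = €5,670.3562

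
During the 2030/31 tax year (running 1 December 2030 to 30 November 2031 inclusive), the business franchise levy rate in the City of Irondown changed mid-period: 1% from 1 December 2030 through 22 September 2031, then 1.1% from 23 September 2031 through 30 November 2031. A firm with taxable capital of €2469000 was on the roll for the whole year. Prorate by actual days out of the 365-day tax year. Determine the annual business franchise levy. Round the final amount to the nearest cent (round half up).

1 December 2030 – 22 September 2031: 296 days at 1% → €2469000 × 1% × 296/365 = €20022.5753
23 September – 30 November 2031: 69 days at 1.1% → €2469000 × 1.1% × 69/365 = €5134.1671
Total = €25156.7425

€25156.74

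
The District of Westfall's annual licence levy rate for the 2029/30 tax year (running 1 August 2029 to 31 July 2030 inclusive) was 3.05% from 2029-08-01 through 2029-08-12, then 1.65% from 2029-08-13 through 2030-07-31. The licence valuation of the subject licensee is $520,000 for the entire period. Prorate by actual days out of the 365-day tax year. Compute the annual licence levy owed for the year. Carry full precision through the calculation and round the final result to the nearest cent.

$8,819.34

2029-08-01 to 2029-08-12: 12 days at 3.05% → $520,000 × 3.05% × 12/365 = $521.4247
2029-08-13 to 2030-07-31: 353 days at 1.65% → $520,000 × 1.65% × 353/365 = $8,297.9178
Total = $8,819.3425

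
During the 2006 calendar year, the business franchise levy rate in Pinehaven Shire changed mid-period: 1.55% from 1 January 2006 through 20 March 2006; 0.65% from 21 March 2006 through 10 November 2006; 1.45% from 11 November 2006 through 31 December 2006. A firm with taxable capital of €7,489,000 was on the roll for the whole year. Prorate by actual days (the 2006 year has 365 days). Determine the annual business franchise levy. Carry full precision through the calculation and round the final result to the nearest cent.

€71,637.93

1 January – 20 March 2006: 79 days at 1.55% → €7,489,000 × 1.55% × 79/365 = €25,124.0562
21 March – 10 November 2006: 235 days at 0.65% → €7,489,000 × 0.65% × 235/365 = €31,340.9521
11 November – 31 December 2006: 51 days at 1.45% → €7,489,000 × 1.45% × 51/365 = €15,172.9192
Total = €71,637.9274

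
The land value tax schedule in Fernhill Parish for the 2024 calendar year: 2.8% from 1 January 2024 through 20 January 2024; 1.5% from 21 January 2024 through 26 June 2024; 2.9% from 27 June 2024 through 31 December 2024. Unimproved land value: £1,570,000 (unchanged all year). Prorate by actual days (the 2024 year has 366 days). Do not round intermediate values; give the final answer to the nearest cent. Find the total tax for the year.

1 January – 20 January 2024: 20 days at 2.8% → £1,570,000 × 2.8% × 20/366 = £2,402.1858
21 January – 26 June 2024: 158 days at 1.5% → £1,570,000 × 1.5% × 158/366 = £10,166.3934
27 June – 31 December 2024: 188 days at 2.9% → £1,570,000 × 2.9% × 188/366 = £23,386.9945
Total = £35,955.5738

£35,955.57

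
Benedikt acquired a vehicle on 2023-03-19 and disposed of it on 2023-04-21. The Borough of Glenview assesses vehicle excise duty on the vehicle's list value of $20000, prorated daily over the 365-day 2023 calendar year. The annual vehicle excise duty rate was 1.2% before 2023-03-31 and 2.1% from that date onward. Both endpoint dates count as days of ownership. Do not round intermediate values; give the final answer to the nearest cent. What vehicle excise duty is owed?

$33.21

2023-03-19 to 2023-03-30: 12 days at 1.2% → $20000 × 1.2% × 12/365 = $7.8904
2023-03-31 to 2023-04-21: 22 days at 2.1% → $20000 × 2.1% × 22/365 = $25.3151
Total = $33.2055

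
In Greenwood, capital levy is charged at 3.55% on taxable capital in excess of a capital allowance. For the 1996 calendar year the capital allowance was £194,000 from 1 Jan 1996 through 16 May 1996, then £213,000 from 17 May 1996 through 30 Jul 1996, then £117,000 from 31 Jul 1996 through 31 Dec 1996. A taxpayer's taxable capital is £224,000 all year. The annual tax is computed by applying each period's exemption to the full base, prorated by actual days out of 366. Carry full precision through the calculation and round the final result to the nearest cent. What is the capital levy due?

1 Jan – 16 May 1996: 137 days, exemption £194,000 → (£224,000 − £194,000) × 3.55% × 137/366 = £398.6475
17 May – 30 Jul 1996: 75 days, exemption £213,000 → (£224,000 − £213,000) × 3.55% × 75/366 = £80.0205
31 Jul – 31 Dec 1996: 154 days, exemption £117,000 → (£224,000 − £117,000) × 3.55% × 154/366 = £1,598.2760
Total = £2,076.9440

£2,076.94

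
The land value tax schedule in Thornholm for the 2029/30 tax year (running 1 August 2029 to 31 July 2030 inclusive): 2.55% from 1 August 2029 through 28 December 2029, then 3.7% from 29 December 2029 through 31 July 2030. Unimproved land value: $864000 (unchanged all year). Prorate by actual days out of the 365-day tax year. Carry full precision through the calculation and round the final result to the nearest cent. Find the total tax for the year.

1 August – 28 December 2029: 150 days at 2.55% → $864000 × 2.55% × 150/365 = $9054.2466
29 December 2029 – 31 July 2030: 215 days at 3.7% → $864000 × 3.7% × 215/365 = $18830.4658
Total = $27884.7123

$27884.71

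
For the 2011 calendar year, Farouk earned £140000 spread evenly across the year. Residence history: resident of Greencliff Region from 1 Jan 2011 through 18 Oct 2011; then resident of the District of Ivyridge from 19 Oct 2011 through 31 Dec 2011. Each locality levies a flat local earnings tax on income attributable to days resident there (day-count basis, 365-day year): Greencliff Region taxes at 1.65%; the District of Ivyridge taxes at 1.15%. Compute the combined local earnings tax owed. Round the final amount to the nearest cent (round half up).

Greencliff Region, 1 Jan – 18 Oct 2011: 291 days → £140000 × 1.65% × 291/365 = £1841.6712
The District of Ivyridge, 19 Oct – 31 Dec 2011: 74 days → £140000 × 1.15% × 74/365 = £326.4110
Total = £2168.0822

£2168.08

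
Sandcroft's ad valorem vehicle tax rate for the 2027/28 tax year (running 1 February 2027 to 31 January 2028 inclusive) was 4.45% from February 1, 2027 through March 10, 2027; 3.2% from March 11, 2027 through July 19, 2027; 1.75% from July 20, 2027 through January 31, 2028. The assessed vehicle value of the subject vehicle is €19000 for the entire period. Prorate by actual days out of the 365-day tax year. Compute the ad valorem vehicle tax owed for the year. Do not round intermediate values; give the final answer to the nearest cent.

€484.79

February 1 – March 10, 2027: 38 days at 4.45% → €19000 × 4.45% × 38/365 = €88.0247
March 11 – July 19, 2027: 131 days at 3.2% → €19000 × 3.2% × 131/365 = €218.2137
July 20, 2027 – January 31, 2028: 196 days at 1.75% → €19000 × 1.75% × 196/365 = €178.5479
Total = €484.7863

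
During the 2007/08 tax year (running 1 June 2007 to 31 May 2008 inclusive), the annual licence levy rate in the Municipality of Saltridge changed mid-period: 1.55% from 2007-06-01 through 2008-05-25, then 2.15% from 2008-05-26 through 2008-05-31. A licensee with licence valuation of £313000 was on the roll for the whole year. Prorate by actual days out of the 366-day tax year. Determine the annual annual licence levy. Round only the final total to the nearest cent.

2007-06-01 to 2008-05-25: 360 days at 1.55% → £313000 × 1.55% × 360/366 = £4771.9672
2008-05-26 to 2008-05-31: 6 days at 2.15% → £313000 × 2.15% × 6/366 = £110.3197
Total = £4882.2869

£4882.29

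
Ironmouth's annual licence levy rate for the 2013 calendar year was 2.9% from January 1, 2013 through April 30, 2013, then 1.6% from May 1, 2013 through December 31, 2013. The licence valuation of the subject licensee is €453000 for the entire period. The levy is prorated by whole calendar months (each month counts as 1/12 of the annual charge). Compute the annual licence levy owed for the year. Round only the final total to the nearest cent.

€9211.00

January 1 – April 30, 2013: 4 months at 2.9% → €453000 × 2.9% × 4/12 = €4379.0000
May 1 – December 31, 2013: 8 months at 1.6% → €453000 × 1.6% × 8/12 = €4832.0000
Total = €9211.0000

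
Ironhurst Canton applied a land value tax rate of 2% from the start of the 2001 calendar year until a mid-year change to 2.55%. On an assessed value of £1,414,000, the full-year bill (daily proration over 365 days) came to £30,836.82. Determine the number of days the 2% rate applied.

Let d = days at the first rate; then 365 − d days at the second rate.
£1,414,000 × [2%·d + 2.55%·(365−d)] / 365 = £30,836.82
Solving gives d = 245, so the new rate took effect on 3 September 2001.

245 days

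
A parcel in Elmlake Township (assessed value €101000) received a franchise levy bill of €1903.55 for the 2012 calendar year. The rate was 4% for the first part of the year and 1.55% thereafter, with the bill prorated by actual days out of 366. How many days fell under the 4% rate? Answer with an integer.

Let d = days at the first rate; then 366 − d days at the second rate.
€101000 × [4%·d + 1.55%·(366−d)] / 366 = €1903.55
Solving gives d = 50, so the new rate took effect on 20 February 2012.

50 days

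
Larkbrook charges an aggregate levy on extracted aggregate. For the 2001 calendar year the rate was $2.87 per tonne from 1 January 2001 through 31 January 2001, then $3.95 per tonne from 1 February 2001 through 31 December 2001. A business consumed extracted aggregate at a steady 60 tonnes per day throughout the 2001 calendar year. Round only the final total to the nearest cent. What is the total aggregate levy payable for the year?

1 January – 31 January 2001: 31 days × 60 tonnes/day = 1,860 tonnes at $2.87/tonne → $5,338.20
1 February – 31 December 2001: 334 days × 60 tonnes/day = 20,040 tonnes at $3.95/tonne → $79,158.00

$84,496.20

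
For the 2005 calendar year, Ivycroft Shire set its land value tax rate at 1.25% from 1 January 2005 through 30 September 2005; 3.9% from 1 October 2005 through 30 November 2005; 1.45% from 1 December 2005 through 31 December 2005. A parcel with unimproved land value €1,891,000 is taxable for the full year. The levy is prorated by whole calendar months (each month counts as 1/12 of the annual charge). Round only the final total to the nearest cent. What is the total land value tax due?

1 January – 30 September 2005: 9 months at 1.25% → €1,891,000 × 1.25% × 9/12 = €17,728.1250
1 October – 30 November 2005: 2 months at 3.9% → €1,891,000 × 3.9% × 2/12 = €12,291.5000
1 December – 31 December 2005: 1 month at 1.45% → €1,891,000 × 1.45% × 1/12 = €2,284.9583
Total = €32,304.5833

€32,304.58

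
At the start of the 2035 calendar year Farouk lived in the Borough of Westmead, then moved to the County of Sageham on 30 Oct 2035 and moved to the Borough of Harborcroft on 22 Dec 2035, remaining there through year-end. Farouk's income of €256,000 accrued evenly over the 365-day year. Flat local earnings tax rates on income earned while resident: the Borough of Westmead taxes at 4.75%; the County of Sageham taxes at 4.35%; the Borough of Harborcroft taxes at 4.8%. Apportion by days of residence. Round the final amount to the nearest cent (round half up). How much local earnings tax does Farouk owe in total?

The Borough of Westmead, 1 Jan – 29 Oct 2035: 302 days → €256,000 × 4.75% × 302/365 = €10,061.1507
The County of Sageham, 30 Oct – 21 Dec 2035: 53 days → €256,000 × 4.35% × 53/365 = €1,617.0082
The Borough of Harborcroft, 22 Dec – 31 Dec 2035: 10 days → €256,000 × 4.8% × 10/365 = €336.6575
Total = €12,014.8164

€12,014.82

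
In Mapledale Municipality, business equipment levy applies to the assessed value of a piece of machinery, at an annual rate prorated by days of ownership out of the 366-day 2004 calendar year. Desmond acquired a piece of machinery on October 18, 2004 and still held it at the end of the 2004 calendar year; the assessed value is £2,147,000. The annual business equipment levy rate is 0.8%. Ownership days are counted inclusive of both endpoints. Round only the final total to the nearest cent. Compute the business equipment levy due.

£3,519.67

Days held (October 18 – December 31, 2004): 75 out of 366
Tax = £2,147,000 × 0.8% × 75/366 = £3,519.6721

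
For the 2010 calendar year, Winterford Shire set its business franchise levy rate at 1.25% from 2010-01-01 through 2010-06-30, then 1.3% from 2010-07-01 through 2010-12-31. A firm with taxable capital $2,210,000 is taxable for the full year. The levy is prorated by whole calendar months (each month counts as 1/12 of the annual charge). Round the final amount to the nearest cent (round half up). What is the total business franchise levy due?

2010-01-01 to 2010-06-30: 6 months at 1.25% → $2,210,000 × 1.25% × 6/12 = $13,812.5000
2010-07-01 to 2010-12-31: 6 months at 1.3% → $2,210,000 × 1.3% × 6/12 = $14,365.0000
Total = $28,177.5000

$28,177.50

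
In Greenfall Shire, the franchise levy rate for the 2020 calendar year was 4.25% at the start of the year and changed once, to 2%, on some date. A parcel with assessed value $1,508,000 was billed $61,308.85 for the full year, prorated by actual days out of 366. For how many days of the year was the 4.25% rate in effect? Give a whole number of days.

Let d = days at the first rate; then 366 − d days at the second rate.
$1,508,000 × [4.25%·d + 2%·(366−d)] / 366 = $61,308.85
Solving gives d = 336, so the new rate took effect on 2 Dec 2020.

336 days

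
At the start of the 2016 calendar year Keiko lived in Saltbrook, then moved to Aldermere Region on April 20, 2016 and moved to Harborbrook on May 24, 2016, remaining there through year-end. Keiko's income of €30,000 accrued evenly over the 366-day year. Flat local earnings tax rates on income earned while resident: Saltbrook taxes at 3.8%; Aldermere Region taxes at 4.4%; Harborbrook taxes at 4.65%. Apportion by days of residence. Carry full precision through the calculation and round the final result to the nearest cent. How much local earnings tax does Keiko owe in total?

Saltbrook, January 1 – April 19, 2016: 110 days → €30,000 × 3.8% × 110/366 = €342.6230
Aldermere Region, April 20 – May 23, 2016: 34 days → €30,000 × 4.4% × 34/366 = €122.6230
Harborbrook, May 24 – December 31, 2016: 222 days → €30,000 × 4.65% × 222/366 = €846.1475
Total = €1,311.3934

€1,311.39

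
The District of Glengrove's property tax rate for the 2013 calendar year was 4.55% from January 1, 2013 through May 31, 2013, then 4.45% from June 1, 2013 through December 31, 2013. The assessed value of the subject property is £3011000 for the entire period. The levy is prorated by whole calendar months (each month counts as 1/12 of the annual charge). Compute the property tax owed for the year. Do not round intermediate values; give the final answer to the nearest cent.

January 1 – May 31, 2013: 5 months at 4.55% → £3011000 × 4.55% × 5/12 = £57083.5417
June 1 – December 31, 2013: 7 months at 4.45% → £3011000 × 4.45% × 7/12 = £78160.5417
Total = £135244.0833

£135244.08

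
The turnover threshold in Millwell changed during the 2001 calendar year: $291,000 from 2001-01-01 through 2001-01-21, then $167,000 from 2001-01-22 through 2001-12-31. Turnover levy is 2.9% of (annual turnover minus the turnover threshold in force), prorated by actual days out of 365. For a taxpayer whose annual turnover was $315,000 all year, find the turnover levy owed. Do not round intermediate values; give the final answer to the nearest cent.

2001-01-01 to 2001-01-21: 21 days, exemption $291,000 → ($315,000 − $291,000) × 2.9% × 21/365 = $40.0438
2001-01-22 to 2001-12-31: 344 days, exemption $167,000 → ($315,000 − $167,000) × 2.9% × 344/365 = $4,045.0630
Total = $4,085.1068

$4,085.11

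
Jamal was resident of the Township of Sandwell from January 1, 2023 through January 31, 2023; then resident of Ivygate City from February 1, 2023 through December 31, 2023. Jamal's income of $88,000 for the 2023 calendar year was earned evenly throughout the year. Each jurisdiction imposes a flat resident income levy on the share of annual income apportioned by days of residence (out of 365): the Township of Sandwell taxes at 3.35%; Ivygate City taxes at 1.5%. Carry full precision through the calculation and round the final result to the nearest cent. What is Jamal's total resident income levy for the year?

The Township of Sandwell, January 1 – January 31, 2023: 31 days → $88,000 × 3.35% × 31/365 = $250.3781
Ivygate City, February 1 – December 31, 2023: 334 days → $88,000 × 1.5% × 334/365 = $1,207.8904
Total = $1,458.2685

$1,458.27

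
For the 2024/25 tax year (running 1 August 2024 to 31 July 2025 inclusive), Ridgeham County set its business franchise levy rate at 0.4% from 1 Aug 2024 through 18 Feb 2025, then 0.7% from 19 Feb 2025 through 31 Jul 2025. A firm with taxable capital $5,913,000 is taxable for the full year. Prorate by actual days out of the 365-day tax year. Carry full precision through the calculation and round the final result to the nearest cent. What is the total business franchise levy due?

1 Aug 2024 – 18 Feb 2025: 202 days at 0.4% → $5,913,000 × 0.4% × 202/365 = $13,089.6000
19 Feb – 31 Jul 2025: 163 days at 0.7% → $5,913,000 × 0.7% × 163/365 = $18,484.2000
Total = $31,573.8000

$31,573.80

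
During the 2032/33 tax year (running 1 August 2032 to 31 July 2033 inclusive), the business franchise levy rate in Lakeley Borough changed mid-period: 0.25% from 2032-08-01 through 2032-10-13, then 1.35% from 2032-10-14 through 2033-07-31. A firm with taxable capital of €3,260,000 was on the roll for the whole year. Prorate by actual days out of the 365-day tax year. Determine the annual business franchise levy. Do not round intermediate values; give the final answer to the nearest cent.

2032-08-01 to 2032-10-13: 74 days at 0.25% → €3,260,000 × 0.25% × 74/365 = €1,652.3288
2032-10-14 to 2033-07-31: 291 days at 1.35% → €3,260,000 × 1.35% × 291/365 = €35,087.4247
Total = €36,739.7534

€36,739.75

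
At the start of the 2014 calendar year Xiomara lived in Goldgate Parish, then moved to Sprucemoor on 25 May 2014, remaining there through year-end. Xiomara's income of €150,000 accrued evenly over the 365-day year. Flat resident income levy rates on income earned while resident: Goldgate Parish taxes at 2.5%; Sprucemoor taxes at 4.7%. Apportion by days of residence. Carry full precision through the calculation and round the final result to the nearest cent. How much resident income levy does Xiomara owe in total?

Goldgate Parish, 1 January – 24 May 2014: 144 days → €150,000 × 2.5% × 144/365 = €1,479.4521
Sprucemoor, 25 May – 31 December 2014: 221 days → €150,000 × 4.7% × 221/365 = €4,268.6301
Total = €5,748.0822

€5,748.08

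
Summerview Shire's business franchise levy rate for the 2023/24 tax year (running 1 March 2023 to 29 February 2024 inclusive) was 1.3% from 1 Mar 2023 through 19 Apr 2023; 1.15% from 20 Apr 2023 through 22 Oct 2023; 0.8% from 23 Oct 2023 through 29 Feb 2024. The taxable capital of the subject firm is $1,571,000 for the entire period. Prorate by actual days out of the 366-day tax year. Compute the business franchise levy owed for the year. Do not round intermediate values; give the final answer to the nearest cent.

$16,435.41

1 Mar – 19 Apr 2023: 50 days at 1.3% → $1,571,000 × 1.3% × 50/366 = $2,790.0273
20 Apr – 22 Oct 2023: 186 days at 1.15% → $1,571,000 × 1.15% × 186/366 = $9,181.3361
23 Oct 2023 – 29 Feb 2024: 130 days at 0.8% → $1,571,000 × 0.8% × 130/366 = $4,464.0437
Total = $16,435.4071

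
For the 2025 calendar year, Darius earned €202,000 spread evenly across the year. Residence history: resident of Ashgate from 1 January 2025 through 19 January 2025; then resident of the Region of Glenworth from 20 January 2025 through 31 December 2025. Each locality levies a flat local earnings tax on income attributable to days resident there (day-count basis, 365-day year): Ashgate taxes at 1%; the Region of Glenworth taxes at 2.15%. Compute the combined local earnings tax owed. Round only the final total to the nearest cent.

Ashgate, 1 January – 19 January 2025: 19 days → €202,000 × 1% × 19/365 = €105.1507
The Region of Glenworth, 20 January – 31 December 2025: 346 days → €202,000 × 2.15% × 346/365 = €4,116.9260
Total = €4,222.0767

€4,222.08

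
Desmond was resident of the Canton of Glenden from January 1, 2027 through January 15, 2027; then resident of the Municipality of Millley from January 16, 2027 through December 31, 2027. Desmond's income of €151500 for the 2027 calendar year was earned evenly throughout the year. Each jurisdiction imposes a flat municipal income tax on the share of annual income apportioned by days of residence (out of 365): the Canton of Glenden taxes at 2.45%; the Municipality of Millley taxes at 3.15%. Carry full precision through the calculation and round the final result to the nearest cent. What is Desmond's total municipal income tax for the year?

The Canton of Glenden, January 1 – January 15, 2027: 15 days → €151500 × 2.45% × 15/365 = €152.5377
The Municipality of Millley, January 16 – December 31, 2027: 350 days → €151500 × 3.15% × 350/365 = €4576.1301
Total = €4728.6678

€4728.67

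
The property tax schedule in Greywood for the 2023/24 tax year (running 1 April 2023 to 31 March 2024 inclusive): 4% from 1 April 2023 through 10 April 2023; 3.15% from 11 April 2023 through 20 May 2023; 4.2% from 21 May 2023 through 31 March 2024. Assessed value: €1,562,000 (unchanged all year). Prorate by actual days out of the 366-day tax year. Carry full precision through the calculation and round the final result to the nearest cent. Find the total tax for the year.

€63,726.19

1 April – 10 April 2023: 10 days at 4% → €1,562,000 × 4% × 10/366 = €1,707.1038
11 April – 20 May 2023: 40 days at 3.15% → €1,562,000 × 3.15% × 40/366 = €5,377.3770
21 May 2023 – 31 March 2024: 316 days at 4.2% → €1,562,000 × 4.2% × 316/366 = €56,641.7049
Total = €63,726.1858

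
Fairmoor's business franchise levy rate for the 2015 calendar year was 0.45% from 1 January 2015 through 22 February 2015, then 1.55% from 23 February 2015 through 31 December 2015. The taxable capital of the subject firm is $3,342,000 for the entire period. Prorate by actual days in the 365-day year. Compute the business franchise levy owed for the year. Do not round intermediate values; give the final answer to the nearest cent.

$46,462.96

1 January – 22 February 2015: 53 days at 0.45% → $3,342,000 × 0.45% × 53/365 = $2,183.7452
23 February – 31 December 2015: 312 days at 1.55% → $3,342,000 × 1.55% × 312/365 = $44,279.2110
Total = $46,462.9562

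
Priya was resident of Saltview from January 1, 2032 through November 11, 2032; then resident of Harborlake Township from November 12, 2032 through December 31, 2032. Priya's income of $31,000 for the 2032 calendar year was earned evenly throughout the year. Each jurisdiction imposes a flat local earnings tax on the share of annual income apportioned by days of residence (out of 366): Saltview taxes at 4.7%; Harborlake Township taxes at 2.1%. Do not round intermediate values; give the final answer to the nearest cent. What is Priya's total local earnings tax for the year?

$1,346.89

Saltview, January 1 – November 11, 2032: 316 days → $31,000 × 4.7% × 316/366 = $1,257.9563
Harborlake Township, November 12 – December 31, 2032: 50 days → $31,000 × 2.1% × 50/366 = $88.9344
Total = $1,346.8907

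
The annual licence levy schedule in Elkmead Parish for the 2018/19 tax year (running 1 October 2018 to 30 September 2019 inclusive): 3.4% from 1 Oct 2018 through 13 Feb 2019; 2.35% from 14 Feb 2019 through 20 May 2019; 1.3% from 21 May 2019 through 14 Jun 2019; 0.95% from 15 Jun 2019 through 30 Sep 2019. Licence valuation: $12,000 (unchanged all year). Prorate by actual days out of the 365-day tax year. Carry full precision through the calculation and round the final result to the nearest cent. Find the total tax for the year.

1 Oct 2018 – 13 Feb 2019: 136 days at 3.4% → $12,000 × 3.4% × 136/365 = $152.0219
14 Feb – 20 May 2019: 96 days at 2.35% → $12,000 × 2.35% × 96/365 = $74.1699
21 May – 14 Jun 2019: 25 days at 1.3% → $12,000 × 1.3% × 25/365 = $10.6849
15 Jun – 30 Sep 2019: 108 days at 0.95% → $12,000 × 0.95% × 108/365 = $33.7315
Total = $270.6082

$270.61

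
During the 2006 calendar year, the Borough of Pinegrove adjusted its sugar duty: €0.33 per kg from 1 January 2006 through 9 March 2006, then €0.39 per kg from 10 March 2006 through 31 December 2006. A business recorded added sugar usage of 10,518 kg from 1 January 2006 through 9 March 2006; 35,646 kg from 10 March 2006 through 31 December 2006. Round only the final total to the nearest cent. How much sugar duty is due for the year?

€17372.88

1 January – 9 March 2006: 10,518 kg at €0.33/kg → €3470.94
10 March – 31 December 2006: 35,646 kg at €0.39/kg → €13901.94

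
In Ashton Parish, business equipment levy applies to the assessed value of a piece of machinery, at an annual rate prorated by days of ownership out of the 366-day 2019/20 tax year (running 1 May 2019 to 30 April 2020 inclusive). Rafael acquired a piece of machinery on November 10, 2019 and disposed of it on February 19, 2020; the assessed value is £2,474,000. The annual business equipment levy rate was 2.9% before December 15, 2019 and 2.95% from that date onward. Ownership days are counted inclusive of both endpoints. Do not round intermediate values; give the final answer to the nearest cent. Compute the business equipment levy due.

£20,221.23

November 10 – December 14, 2019: 35 days at 2.9% → £2,474,000 × 2.9% × 35/366 = £6,860.9563
December 15, 2019 – February 19, 2020: 67 days at 2.95% → £2,474,000 × 2.95% × 67/366 = £13,360.2760
Total = £20,221.2322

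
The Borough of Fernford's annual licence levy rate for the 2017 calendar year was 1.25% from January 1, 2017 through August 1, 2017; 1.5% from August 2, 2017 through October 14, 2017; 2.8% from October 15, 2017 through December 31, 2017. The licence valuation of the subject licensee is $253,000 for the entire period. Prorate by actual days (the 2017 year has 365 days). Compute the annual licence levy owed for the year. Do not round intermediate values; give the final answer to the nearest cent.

January 1 – August 1, 2017: 213 days at 1.25% → $253,000 × 1.25% × 213/365 = $1,845.5137
August 2 – October 14, 2017: 74 days at 1.5% → $253,000 × 1.5% × 74/365 = $769.3973
October 15 – December 31, 2017: 78 days at 2.8% → $253,000 × 2.8% × 78/365 = $1,513.8411
Total = $4,128.7521

$4,128.75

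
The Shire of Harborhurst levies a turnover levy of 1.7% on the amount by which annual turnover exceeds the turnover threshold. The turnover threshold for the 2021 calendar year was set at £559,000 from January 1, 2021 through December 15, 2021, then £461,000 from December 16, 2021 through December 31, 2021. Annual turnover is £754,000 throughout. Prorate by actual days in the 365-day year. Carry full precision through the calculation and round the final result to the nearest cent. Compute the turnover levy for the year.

£3,388.03

January 1 – December 15, 2021: 349 days, exemption £559,000 → (£754,000 − £559,000) × 1.7% × 349/365 = £3,169.6849
December 16 – December 31, 2021: 16 days, exemption £461,000 → (£754,000 − £461,000) × 1.7% × 16/365 = £218.3452
Total = £3,388.0301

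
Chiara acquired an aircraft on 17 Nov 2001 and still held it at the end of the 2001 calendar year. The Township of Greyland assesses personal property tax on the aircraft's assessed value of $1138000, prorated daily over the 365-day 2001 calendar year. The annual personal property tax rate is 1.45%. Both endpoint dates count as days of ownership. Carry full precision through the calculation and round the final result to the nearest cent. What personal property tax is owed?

$2034.37

Days held (17 Nov – 31 Dec 2001): 45 out of 365
Tax = $1138000 × 1.45% × 45/365 = $2034.3699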